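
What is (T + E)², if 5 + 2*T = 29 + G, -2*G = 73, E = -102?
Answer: 187489/16 ≈ 11718.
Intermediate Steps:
G = -73/2 (G = -½*73 = -73/2 ≈ -36.500)
T = -25/4 (T = -5/2 + (29 - 73/2)/2 = -5/2 + (½)*(-15/2) = -5/2 - 15/4 = -25/4 ≈ -6.2500)
(T + E)² = (-25/4 - 102)² = (-433/4)² = 187489/16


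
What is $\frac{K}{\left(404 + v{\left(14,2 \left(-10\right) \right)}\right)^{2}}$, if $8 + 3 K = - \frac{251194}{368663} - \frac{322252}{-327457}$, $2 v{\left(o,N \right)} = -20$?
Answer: $- \frac{154870514085}{9370144310341438} \approx -1.6528 \cdot 10^{-5}$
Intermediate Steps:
$v{\left(o,N \right)} = -10$ ($v{\left(o,N \right)} = \frac{1}{2} \left(-20\right) = -10$)
$K = - \frac{309741028170}{120721279991}$ ($K = - \frac{8}{3} + \frac{- \frac{251194}{368663} - \frac{322252}{-327457}}{3} = - \frac{8}{3} + \frac{\left(-251194\right) \frac{1}{368663} - - \frac{322252}{327457}}{3} = - \frac{8}{3} + \frac{- \frac{251194}{368663} + \frac{322252}{327457}}{3} = - \frac{8}{3} + \frac{1}{3} \cdot \frac{36547155418}{120721279991} = - \frac{8}{3} + \frac{36547155418}{362163839973} = - \frac{309741028170}{120721279991} \approx -2.5658$)
$\frac{K}{\left(404 + v{\left(14,2 \left(-10\right) \right)}\right)^{2}} = - \frac{309741028170}{120721279991 \left(404 - 10\right)^{2}} = - \frac{309741028170}{120721279991 \cdot 394^{2}} = - \frac{309741028170}{120721279991 \cdot 155236} = \left(- \frac{309741028170}{120721279991}\right) \frac{1}{155236} = - \frac{154870514085}{9370144310341438}$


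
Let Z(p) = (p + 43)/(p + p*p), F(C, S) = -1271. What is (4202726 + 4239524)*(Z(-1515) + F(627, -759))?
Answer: -2461174952456450/229371 ≈ -1.0730e+10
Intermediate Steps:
Z(p) = (43 + p)/(p + p²)
(4202726 + 4239524)*(Z(-1515) + F(627, -759)) = (4202726 + 4239524)*((43 - 1515)/((-1515)*(1 - 1515)) - 1271) = 8442250*(-1/1515*(-1472)/(-1514) - 1271) = 8442250*(-1/1515*(-1/1514)*(-1472) - 1271) = 8442250*(-736/1146855 - 1271) = 8442250*(-1457653441/1146855) = -2461174952456450/229371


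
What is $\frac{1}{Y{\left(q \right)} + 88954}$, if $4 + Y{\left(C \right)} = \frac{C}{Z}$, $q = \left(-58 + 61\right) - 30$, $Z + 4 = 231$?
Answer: $\frac{227}{20191623} \approx 1.1242 \cdot 10^{-5}$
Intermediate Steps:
$Z = 227$ ($Z = -4 + 231 = 227$)
$q = -27$ ($q = 3 - 30 = -27$)
$Y{\left(C \right)} = -4 + \frac{C}{227}$
$\frac{1}{Y{\left(q \right)} + 88954} = \frac{1}{\left(-4 + \frac{1}{227} \left(-27\right)\right) + 88954} = \frac{1}{\left(-4 - \frac{27}{227}\right) + 88954} = \frac{1}{- \frac{935}{227} + 88954} = \frac{1}{\frac{20191623}{227}} = \frac{227}{20191623}$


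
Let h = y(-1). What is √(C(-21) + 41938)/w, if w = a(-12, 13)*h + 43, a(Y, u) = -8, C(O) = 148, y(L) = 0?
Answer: √42086/43 ≈ 4.7709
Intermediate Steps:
h = 0
w = 43 (w = -8*0 + 43 = 0 + 43 = 43)
√(C(-21) + 41938)/w = √(148 + 41938)/43 = √42086*(1/43) = √42086/43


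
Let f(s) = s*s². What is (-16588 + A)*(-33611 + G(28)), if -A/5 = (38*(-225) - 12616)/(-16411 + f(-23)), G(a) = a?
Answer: 723801719891/1299 ≈ 5.5720e+8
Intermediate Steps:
f(s) = s³
A = -52915/14289 (A = -5*(38*(-225) - 12616)/(-16411 + (-23)³) = -5*(-8550 - 12616)/(-16411 - 12167) = -(-105830)/(-28578) = -(-105830)*(-1)/28578 = -5*10583/14289 = -52915/14289 ≈ -3.7032)
(-16588 + A)*(-33611 + G(28)) = (-16588 - 52915/14289)*(-33611 + 28) = -237078847/14289*(-33583) = 723801719891/1299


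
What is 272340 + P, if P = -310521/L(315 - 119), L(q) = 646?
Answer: 175621119/646 ≈ 2.7186e+5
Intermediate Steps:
P = -310521/646 ≈ -480.68
272340 + P = 272340 - 310521/646 = 175621119/646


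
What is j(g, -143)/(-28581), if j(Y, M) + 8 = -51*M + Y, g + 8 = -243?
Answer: -7034/28581 ≈ -0.24611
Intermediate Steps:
g = -251 (g = -8 - 243 = -251)
j(Y, M) = -8 + Y - 51*M (j(Y, M) = -8 + (-51*M + Y) = -8 + (Y - 51*M) = -8 + Y - 51*M)
j(g, -143)/(-28581) = (-8 - 251 - 51*(-143))/(-28581) = (-8 - 251 + 7293)*(-1/28581) = 7034*(-1/28581) = -7034/28581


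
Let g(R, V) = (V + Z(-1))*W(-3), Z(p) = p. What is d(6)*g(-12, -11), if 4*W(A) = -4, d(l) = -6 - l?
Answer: -144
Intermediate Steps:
W(A) = -1 (W(A) = (¼)*(-4) = -1)
g(R, V) = 1 - V (g(R, V) = (V - 1)*(-1) = (-1 + V)*(-1) = 1 - V)
d(6)*g(-12, -11) = (-6 - 1*6)*(1 - 1*(-11)) = (-6 - 6)*(1 + 11) = -12*12 = -144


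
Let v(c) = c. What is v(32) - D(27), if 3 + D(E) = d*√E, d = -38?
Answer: 35 + 114*√3 ≈ 232.45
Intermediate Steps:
D(E) = -3 - 38*√E
v(32) - D(27) = 32 - (-3 - 114*√3) = 32 + (3 + 114*√3) = 35 + 114*√3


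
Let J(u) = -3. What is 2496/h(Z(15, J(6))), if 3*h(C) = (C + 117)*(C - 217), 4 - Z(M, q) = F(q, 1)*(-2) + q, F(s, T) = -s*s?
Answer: -312/1007 ≈ -0.30983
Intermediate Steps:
F(s, T) = -s²
Z(M, q) = 4 - q - 2*q² (Z(M, q) = 4 - (-q²*(-2) + q) = 4 - (2*q² + q) = 4 - (q + 2*q²) = 4 + (-q - 2*q²) = 4 - q - 2*q²)
h(C) = (-217 + C)*(117 + C)/3 (h(C) = ((C + 117)*(C - 217))/3 = ((117 + C)*(-217 + C))/3 = ((-217 + C)*(117 + C))/3 = (-217 + C)*(117 + C)/3)
2496/h(Z(15, J(6))) = 2496/(-8463 - 100*(4 - 1*(-3) - 2*(-3)²)/3 + (4 - 1*(-3) - 2*(-3)²)²/3) = 2496/(-8463 - 100*(4 + 3 - 2*9)/3 + (4 + 3 - 2*9)²/3) = 2496/(-8463 - 100*(4 + 3 - 18)/3 + (4 + 3 - 18)²/3) = 2496/(-8463 - 100/3*(-11) + (⅓)*(-11)²) = 2496/(-8463 + 1100/3 + (⅓)*121) = 2496/(-8463 + 1100/3 + 121/3) = 2496/(-8056) = 2496*(-1/8056) = -312/1007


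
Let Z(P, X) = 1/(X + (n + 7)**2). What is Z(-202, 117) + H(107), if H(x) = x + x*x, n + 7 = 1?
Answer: 1363609/118 ≈ 11556.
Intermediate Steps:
n = -6 (n = -7 + 1 = -6)
H(x) = x + x**2
Z(P, X) = 1/(1 + X) (Z(P, X) = 1/(X + (-6 + 7)**2) = 1/(X + 1**2) = 1/(X + 1) = 1/(1 + X))
Z(-202, 117) + H(107) = 1/(1 + 117) + 107*(1 + 107) = 1/118 + 107*108 = 1/118 + 11556 = 1363609/118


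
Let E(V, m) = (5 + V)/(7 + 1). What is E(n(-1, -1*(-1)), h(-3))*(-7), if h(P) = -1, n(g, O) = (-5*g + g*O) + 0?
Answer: -63/8 ≈ -7.8750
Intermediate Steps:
n(g, O) = -5*g + O*g (n(g, O) = (-5*g + O*g) + 0 = -5*g + O*g)
E(V, m) = 5/8 + V/8 (E(V, m) = (5 + V)/8 = (5 + V)*(1/8) = 5/8 + V/8)
E(n(-1, -1*(-1)), h(-3))*(-7) = (5/8 + (-(-5 - 1*(-1)))/8)*(-7) = (5/8 + (-(-5 + 1))/8)*(-7) = (5/8 + (-1*(-4))/8)*(-7) = (5/8 + (1/8)*4)*(-7) = (5/8 + 1/2)*(-7) = (9/8)*(-7) = -63/8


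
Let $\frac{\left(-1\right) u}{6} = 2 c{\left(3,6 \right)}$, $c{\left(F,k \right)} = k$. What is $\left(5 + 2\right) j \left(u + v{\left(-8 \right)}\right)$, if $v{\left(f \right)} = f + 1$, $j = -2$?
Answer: $1106$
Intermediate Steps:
$v{\left(f \right)} = 1 + f$
$u = -72$ ($u = - 6 \cdot 2 \cdot 6 = \left(-6\right) 12 = -72$)
$\left(5 + 2\right) j \left(u + v{\left(-8 \right)}\right) = \left(5 + 2\right) \left(-2\right) \left(-72 + \left(1 - 8\right)\right) = 7 \left(-2\right) \left(-72 - 7\right) = \left(-14\right) \left(-79\right) = 1106$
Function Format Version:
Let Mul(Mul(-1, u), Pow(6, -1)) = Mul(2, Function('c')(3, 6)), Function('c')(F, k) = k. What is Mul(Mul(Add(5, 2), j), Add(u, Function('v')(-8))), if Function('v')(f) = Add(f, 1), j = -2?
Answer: 1106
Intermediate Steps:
Function('v')(f) = Add(1, f)
u = -72 (u = Mul(-6, Mul(2, 6)) = Mul(-6, 12) = -72)
Mul(Mul(Add(5, 2), j), Add(u, Function('v')(-8))) = Mul(Mul(Add(5, 2), -2), Add(-72, Add(1, -8))) = Mul(Mul(7, -2), Add(-72, -7)) = Mul(-14, -79) = 1106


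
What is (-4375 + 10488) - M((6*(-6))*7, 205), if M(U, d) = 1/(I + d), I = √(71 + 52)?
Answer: 6247481/1022 + √123/41902 ≈ 6113.0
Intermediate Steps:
I = √123 ≈ 11.091
M(U, d) = 1/(d + √123) (M(U, d) = 1/(√123 + d) = 1/(d + √123))
(-4375 + 10488) - M((6*(-6))*7, 205) = (-4375 + 10488) - 1/(205 + √123) = 6113 - 1/(205 + √123)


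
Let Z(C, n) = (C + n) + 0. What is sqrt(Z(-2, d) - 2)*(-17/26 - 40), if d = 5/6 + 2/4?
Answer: -1057*I*sqrt(6)/39 ≈ -66.387*I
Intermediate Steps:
d = 4/3 (d = 5*(1/6) + 2*(1/4) = 5/6 + 1/2 = 4/3 ≈ 1.3333)
Z(C, n) = C + n
sqrt(Z(-2, d) - 2)*(-17/26 - 40) = sqrt((-2 + 4/3) - 2)*(-17/26 - 40) = sqrt(-2/3 - 2)*(-17*1/26 - 40) = sqrt(-8/3)*(-17/26 - 40) = (2*I*sqrt(6)/3)*(-1057/26) = -1057*I*sqrt(6)/39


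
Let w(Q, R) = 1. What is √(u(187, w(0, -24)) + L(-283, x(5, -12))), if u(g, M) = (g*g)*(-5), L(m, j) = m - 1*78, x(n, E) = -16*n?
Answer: I*√175206 ≈ 418.58*I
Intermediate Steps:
L(m, j) = -78 + m (L(m, j) = m - 78 = -78 + m)
u(g, M) = -5*g² (u(g, M) = g²*(-5) = -5*g²)
√(u(187, w(0, -24)) + L(-283, x(5, -12))) = √(-5*187² + (-78 - 283)) = √(-5*34969 - 361) = √(-174845 - 361) = √(-175206) = I*√175206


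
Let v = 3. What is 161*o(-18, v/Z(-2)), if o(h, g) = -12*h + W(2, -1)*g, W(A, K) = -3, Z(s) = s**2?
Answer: 137655/4 ≈ 34414.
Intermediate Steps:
o(h, g) = -12*h - 3*g
161*o(-18, v/Z(-2)) = 161*(-12*(-18) - 9/((-2)**2)) = 161*(216 - 9/4) = 161*(855/4) = 137655/4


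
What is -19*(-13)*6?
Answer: 1482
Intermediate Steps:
-19*(-13)*6 = 247*6 = 1482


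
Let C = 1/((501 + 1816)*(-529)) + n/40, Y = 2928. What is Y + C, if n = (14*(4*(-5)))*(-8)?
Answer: 3657467911/1225693 ≈ 2984.0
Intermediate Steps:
n = 2240 (n = (14*(-20))*(-8) = -280*(-8) = 2240)
C = 68638807/1225693 (C = 1/((501 + 1816)*(-529)) + 2240/40 = -1/529/2317 + 2240*(1/40) = (1/2317)*(-1/529) + 56 = -1/1225693 + 56 = 68638807/1225693 ≈ 56.000)
Y + C = 2928 + 68638807/1225693 = 3657467911/1225693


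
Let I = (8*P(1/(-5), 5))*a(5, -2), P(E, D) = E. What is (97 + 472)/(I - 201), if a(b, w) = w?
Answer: -2845/989 ≈ -2.8766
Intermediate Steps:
I = 16/5 (I = (8/(-5))*(-2) = (8*(-⅕))*(-2) = -8/5*(-2) = 16/5 ≈ 3.2000)
(97 + 472)/(I - 201) = (97 + 472)/(16/5 - 201) = 569/(-989/5) = 569*(-5/989) = -2845/989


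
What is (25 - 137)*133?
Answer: -14896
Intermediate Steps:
(25 - 137)*133 = -112*133 = -14896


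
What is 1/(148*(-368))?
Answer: -1/54464 ≈ -1.8361e-5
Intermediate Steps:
1/(148*(-368)) = 1/(-54464) = -1/54464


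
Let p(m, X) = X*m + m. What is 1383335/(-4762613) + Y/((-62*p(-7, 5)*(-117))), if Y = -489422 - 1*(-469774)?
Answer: -81970521889/362753944371 ≈ -0.22597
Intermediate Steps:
p(m, X) = m + X*m
Y = -19648 (Y = -489422 + 469774 = -19648)
1383335/(-4762613) + Y/((-62*p(-7, 5)*(-117))) = 1383335/(-4762613) - 19648*(-1/(50778*(1 + 5))) = 1383335*(-1/4762613) - 19648/(-(-434)*6*(-117)) = -1383335/4762613 - 19648/(-62*(-42)*(-117)) = -1383335/4762613 - 19648/(2604*(-117)) = -1383335/4762613 - 19648/(-304668) = -1383335/4762613 - 19648*(-1/304668) = -1383335/4762613 + 4912/76167 = -81970521889/362753944371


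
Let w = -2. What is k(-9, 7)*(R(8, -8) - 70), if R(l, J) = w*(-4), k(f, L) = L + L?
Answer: -868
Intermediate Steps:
k(f, L) = 2*L
R(l, J) = 8 (R(l, J) = -2*(-4) = 8)
k(-9, 7)*(R(8, -8) - 70) = (2*7)*(8 - 70) = 14*(-62) = -868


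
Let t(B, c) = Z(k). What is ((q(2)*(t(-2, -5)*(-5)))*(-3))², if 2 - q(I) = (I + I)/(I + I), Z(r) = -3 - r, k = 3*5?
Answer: 72900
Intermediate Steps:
k = 15
t(B, c) = -18 (t(B, c) = -3 - 1*15 = -3 - 15 = -18)
q(I) = 1 (q(I) = 2 - (I + I)/(I + I) = 2 - 2*I/(2*I) = 2 - 2*I*1/(2*I) = 2 - 1*1 = 2 - 1 = 1)
((q(2)*(t(-2, -5)*(-5)))*(-3))² = ((1*(-18*(-5)))*(-3))² = ((1*90)*(-3))² = (90*(-3))² = (-270)² = 72900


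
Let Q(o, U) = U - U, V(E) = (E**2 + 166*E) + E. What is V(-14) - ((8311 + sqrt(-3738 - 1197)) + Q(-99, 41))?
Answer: -10453 - I*sqrt(4935) ≈ -10453.0 - 70.25*I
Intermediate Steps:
V(E) = E**2 + 167*E
Q(o, U) = 0
V(-14) - ((8311 + sqrt(-3738 - 1197)) + Q(-99, 41)) = -14*(167 - 14) - ((8311 + sqrt(-3738 - 1197)) + 0) = -14*153 - ((8311 + sqrt(-4935)) + 0) = -2142 - ((8311 + I*sqrt(4935)) + 0) = -2142 - (8311 + I*sqrt(4935)) = -2142 + (-8311 - I*sqrt(4935)) = -10453 - I*sqrt(4935)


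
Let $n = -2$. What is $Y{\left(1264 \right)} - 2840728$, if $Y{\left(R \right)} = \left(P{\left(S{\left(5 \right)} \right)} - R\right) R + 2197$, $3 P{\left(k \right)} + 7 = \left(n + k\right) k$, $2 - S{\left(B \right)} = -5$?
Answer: $- \frac{13273289}{3} \approx -4.4244 \cdot 10^{6}$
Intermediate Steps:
$S{\left(B \right)} = 7$ ($S{\left(B \right)} = 2 - -5 = 2 + 5 = 7$)
$P{\left(k \right)} = - \frac{7}{3} + \frac{k \left(-2 + k\right)}{3}$ ($P{\left(k \right)} = - \frac{7}{3} + \frac{\left(-2 + k\right) k}{3} = - \frac{7}{3} + \frac{k \left(-2 + k\right)}{3}$)
$Y{\left(R \right)} = 2197 + R \left(\frac{28}{3} - R\right)$ ($Y{\left(R \right)} = \left(\left(- \frac{7}{3} - \frac{14}{3} + \frac{7^{2}}{3}\right) - R\right) R + 2197 = \left(\left(- \frac{7}{3} - \frac{14}{3} + \frac{1}{3} \cdot 49\right) - R\right) R + 2197 = \left(\left(- \frac{7}{3} - \frac{14}{3} + \frac{49}{3}\right) - R\right) R + 2197 = \left(\frac{28}{3} - R\right) R + 2197 = R \left(\frac{28}{3} - R\right) + 2197 = 2197 + R \left(\frac{28}{3} - R\right)$)
$Y{\left(1264 \right)} - 2840728 = \left(2197 - 1264^{2} + \frac{28}{3} \cdot 1264\right) - 2840728 = \left(2197 - 1597696 + \frac{35392}{3}\right) - 2840728 = - \frac{4751105}{3} - 2840728 = - \frac{13273289}{3}$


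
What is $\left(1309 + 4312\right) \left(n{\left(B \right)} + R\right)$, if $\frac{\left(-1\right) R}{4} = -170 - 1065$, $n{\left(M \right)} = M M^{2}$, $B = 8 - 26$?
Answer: $-5013932$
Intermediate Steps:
$B = -18$ ($B = 8 - 26 = -18$)
$n{\left(M \right)} = M^{3}$
$R = 4940$ ($R = - 4 \left(-170 - 1065\right) = \left(-4\right) \left(-1235\right) = 4940$)
$\left(1309 + 4312\right) \left(n{\left(B \right)} + R\right) = \left(1309 + 4312\right) \left(\left(-18\right)^{3} + 4940\right) = 5621 \left(-5832 + 4940\right) = 5621 \left(-892\right) = -5013932$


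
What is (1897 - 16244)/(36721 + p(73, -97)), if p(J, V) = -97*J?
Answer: -14347/29640 ≈ -0.48404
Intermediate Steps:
(1897 - 16244)/(36721 + p(73, -97)) = (1897 - 16244)/(36721 - 97*73) = -14347/(36721 - 7081) = -14347/29640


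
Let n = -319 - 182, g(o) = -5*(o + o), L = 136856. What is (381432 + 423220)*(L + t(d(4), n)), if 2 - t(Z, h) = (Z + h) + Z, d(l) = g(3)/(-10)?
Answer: 110521366156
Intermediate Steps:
g(o) = -10*o
d(l) = 3 (d(l) = -10*3/(-10) = -30*(-1/10) = 3)
n = -501
t(Z, h) = 2 - h - 2*Z (t(Z, h) = 2 - ((Z + h) + Z) = 2 - (h + 2*Z) = 2 + (-h - 2*Z) = 2 - h - 2*Z)
(381432 + 423220)*(L + t(d(4), n)) = (381432 + 423220)*(136856 + (2 - 1*(-501) - 2*3)) = 804652*(136856 + (2 + 501 - 6)) = 804652*(136856 + 497) = 804652*137353 = 110521366156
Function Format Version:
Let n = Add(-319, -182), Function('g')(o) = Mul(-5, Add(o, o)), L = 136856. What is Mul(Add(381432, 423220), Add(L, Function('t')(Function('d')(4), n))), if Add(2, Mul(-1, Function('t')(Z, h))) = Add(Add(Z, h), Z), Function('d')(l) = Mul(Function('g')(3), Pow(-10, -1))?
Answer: 110521366156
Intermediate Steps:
Function('g')(o) = Mul(-10, o) (Function('g')(o) = Mul(-5, Mul(2, o)) = Mul(-10, o))
Function('d')(l) = 3 (Function('d')(l) = Mul(Mul(-10, 3), Pow(-10, -1)) = Mul(-30, Rational(-1, 10)) = 3)
n = -501
Function('t')(Z, h) = Add(2, Mul(-1, h), Mul(-2, Z)) (Function('t')(Z, h) = Add(2, Mul(-1, Add(Add(Z, h), Z))) = Add(2, Mul(-1, Add(h, Mul(2, Z)))) = Add(2, Add(Mul(-1, h), Mul(-2, Z))) = Add(2, Mul(-1, h), Mul(-2, Z)))
Mul(Add(381432, 423220), Add(L, Function('t')(Function('d')(4), n))) = Mul(Add(381432, 423220), Add(136856, Add(2, Mul(-1, -501), Mul(-2, 3)))) = Mul(804652, Add(136856, Add(2, 501, -6))) = Mul(804652, Add(136856, 497)) = Mul(804652, 137353) = 110521366156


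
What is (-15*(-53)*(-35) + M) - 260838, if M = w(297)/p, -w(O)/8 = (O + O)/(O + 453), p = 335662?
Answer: -6055824994521/20978875 ≈ -2.8866e+5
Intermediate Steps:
w(O) = -16*O/(453 + O) (w(O) = -8*(O + O)/(O + 453) = -8*2*O/(453 + O) = -16*O/(453 + O))
M = -396/20978875 (M = -16*297/(453 + 297)/335662 = -16*297/750*(1/335662) = -16*297*1/750*(1/335662) = -792/125*1/335662 = -396/20978875 ≈ -1.8876e-5)
(-15*(-53)*(-35) + M) - 260838 = (-15*(-53)*(-35) - 396/20978875) - 260838 = (795*(-35) - 396/20978875) - 260838 = (-27825 - 396/20978875) - 260838 = -583737197271/20978875 - 260838 = -6055824994521/20978875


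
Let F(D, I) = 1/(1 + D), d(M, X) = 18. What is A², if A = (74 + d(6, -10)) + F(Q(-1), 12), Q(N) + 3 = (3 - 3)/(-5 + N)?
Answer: 33489/4 ≈ 8372.3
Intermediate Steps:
Q(N) = -3 (Q(N) = -3 + (3 - 3)/(-5 + N) = -3 + 0/(-5 + N) = -3 + 0 = -3)
A = 183/2 (A = (74 + 18) + 1/(1 - 3) = 92 + 1/(-2) = 92 - ½ = 183/2 ≈ 91.500)
A² = (183/2)² = 33489/4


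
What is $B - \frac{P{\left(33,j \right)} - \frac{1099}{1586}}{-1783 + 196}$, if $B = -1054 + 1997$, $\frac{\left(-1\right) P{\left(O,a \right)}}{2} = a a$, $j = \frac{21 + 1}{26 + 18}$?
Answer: $\frac{1186756067}{1258491} \approx 943.0$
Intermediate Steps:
$j = \frac{1}{2}$ ($j = \frac{22}{44} = 22 \cdot \frac{1}{44} = \frac{1}{2} \approx 0.5$)
$P{\left(O,a \right)} = - 2 a^{2}$ ($P{\left(O,a \right)} = - 2 a a = - 2 a^{2}$)
$B = 943$
$B - \frac{P{\left(33,j \right)} - \frac{1099}{1586}}{-1783 + 196} = 943 - \frac{- \frac{2}{4} - \frac{1099}{1586}}{-1783 + 196} = 943 - \frac{\left(-2\right) \frac{1}{4} - \frac{1099}{1586}}{-1587} = 943 - \left(- \frac{1}{2} - \frac{1099}{1586}\right) \left(- \frac{1}{1587}\right) = 943 - \left(- \frac{946}{793}\right) \left(- \frac{1}{1587}\right) = 943 - \frac{946}{1258491} = \frac{1186756067}{1258491}$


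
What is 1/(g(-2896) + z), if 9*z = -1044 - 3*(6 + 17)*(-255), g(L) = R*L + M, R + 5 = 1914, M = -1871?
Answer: -1/5528496 ≈ -1.8088e-7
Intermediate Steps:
R = 1909 (R = -5 + 1914 = 1909)
g(L) = -1871 + 1909*L (g(L) = 1909*L - 1871 = -1871 + 1909*L)
z = 1839 (z = (-1044 - 3*(6 + 17)*(-255))/9 = (-1044 - 3*23*(-255))/9 = (-1044 - 69*(-255))/9 = (-1044 + 17595)/9 = (⅑)*16551 = 1839)
1/(g(-2896) + z) = 1/((-1871 + 1909*(-2896)) + 1839) = 1/((-1871 - 5528464) + 1839) = 1/(-5530335 + 1839) = 1/(-5528496) = -1/5528496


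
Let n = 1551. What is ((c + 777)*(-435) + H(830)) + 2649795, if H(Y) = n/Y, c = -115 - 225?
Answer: 2041552551/830 ≈ 2.4597e+6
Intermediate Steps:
c = -340
H(Y) = 1551/Y
((c + 777)*(-435) + H(830)) + 2649795 = ((-340 + 777)*(-435) + 1551/830) + 2649795 = (437*(-435) + 1551*(1/830)) + 2649795 = (-190095 + 1551/830) + 2649795 = -157777299/830 + 2649795 = 2041552551/830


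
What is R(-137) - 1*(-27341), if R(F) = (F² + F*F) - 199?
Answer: 64680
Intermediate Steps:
R(F) = -199 + 2*F² (R(F) = (F² + F²) - 199 = 2*F² - 199 = -199 + 2*F²)
R(-137) - 1*(-27341) = (-199 + 2*(-137)²) - 1*(-27341) = (-199 + 2*18769) + 27341 = (-199 + 37538) + 27341 = 37339 + 27341 = 64680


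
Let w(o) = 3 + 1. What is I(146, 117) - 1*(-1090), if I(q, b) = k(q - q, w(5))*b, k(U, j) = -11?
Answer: -197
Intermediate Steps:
w(o) = 4
I(q, b) = -11*b
I(146, 117) - 1*(-1090) = -11*117 - 1*(-1090) = -1287 + 1090 = -197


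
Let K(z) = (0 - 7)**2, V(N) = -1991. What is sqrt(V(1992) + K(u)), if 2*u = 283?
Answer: I*sqrt(1942) ≈ 44.068*I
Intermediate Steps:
u = 283/2 (u = (1/2)*283 = 283/2 ≈ 141.50)
K(z) = 49 (K(z) = (-7)**2 = 49)
sqrt(V(1992) + K(u)) = sqrt(-1991 + 49) = sqrt(-1942) = I*sqrt(1942)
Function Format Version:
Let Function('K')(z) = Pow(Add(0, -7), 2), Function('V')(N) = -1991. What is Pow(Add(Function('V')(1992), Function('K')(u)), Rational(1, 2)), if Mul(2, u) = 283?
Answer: Mul(I, Pow(1942, Rational(1, 2))) ≈ Mul(44.068, I)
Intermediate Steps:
u = Rational(283, 2) (u = Mul(Rational(1, 2), 283) = Rational(283, 2) ≈ 141.50)
Function('K')(z) = 49 (Function('K')(z) = Pow(-7, 2) = 49)
Pow(Add(Function('V')(1992), Function('K')(u)), Rational(1, 2)) = Pow(Add(-1991, 49), Rational(1, 2)) = Pow(-1942, Rational(1, 2)) = Mul(I, Pow(1942, Rational(1, 2)))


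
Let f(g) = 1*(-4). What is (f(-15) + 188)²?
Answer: 33856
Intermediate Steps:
f(g) = -4
(f(-15) + 188)² = (-4 + 188)² = 184² = 33856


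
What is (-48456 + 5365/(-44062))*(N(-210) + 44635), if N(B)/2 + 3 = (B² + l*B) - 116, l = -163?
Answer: -429271500234309/44062 ≈ -9.7424e+9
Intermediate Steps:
N(B) = -238 - 326*B + 2*B² (N(B) = -6 + 2*((B² - 163*B) - 116) = -6 + 2*(-116 + B² - 163*B) = -6 + (-232 - 326*B + 2*B²) = -238 - 326*B + 2*B²)
(-48456 + 5365/(-44062))*(N(-210) + 44635) = (-48456 + 5365/(-44062))*((-238 - 326*(-210) + 2*(-210)²) + 44635) = (-48456 + 5365*(-1/44062))*((-238 + 68460 + 2*44100) + 44635) = (-48456 - 5365/44062)*((-238 + 68460 + 88200) + 44635) = -2135073637*(156422 + 44635)/44062 = -2135073637/44062*201057 = -429271500234309/44062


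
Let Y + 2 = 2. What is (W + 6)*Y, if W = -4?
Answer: 0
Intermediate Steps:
Y = 0 (Y = -2 + 2 = 0)
(W + 6)*Y = (-4 + 6)*0 = 2*0 = 0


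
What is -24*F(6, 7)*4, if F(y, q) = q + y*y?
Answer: -4128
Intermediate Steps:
F(y, q) = q + y²
-24*F(6, 7)*4 = -24*(7 + 6²)*4 = -24*(7 + 36)*4 = -24*43*4 = -1032*4 = -4128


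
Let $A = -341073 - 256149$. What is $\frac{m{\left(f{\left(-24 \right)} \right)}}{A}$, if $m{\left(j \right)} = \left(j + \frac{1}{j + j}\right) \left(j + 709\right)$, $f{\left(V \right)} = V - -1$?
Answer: $\frac{121079}{4578702} \approx 0.026444$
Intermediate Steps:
$f{\left(V \right)} = 1 + V$ ($f{\left(V \right)} = V + 1 = 1 + V$)
$m{\left(j \right)} = \left(709 + j\right) \left(j + \frac{1}{2 j}\right)$ ($m{\left(j \right)} = \left(j + \frac{1}{2 j}\right) \left(709 + j\right) = \left(709 + j\right) \left(j + \frac{1}{2 j}\right)$)
$A = -597222$
$\frac{m{\left(f{\left(-24 \right)} \right)}}{A} = \frac{\frac{1}{2} + \left(1 - 24\right)^{2} + 709 \left(1 - 24\right) + \frac{709}{2 \left(1 - 24\right)}}{-597222} = \left(\frac{1}{2} + \left(-23\right)^{2} + 709 \left(-23\right) + \frac{709}{2 \left(-23\right)}\right) \left(- \frac{1}{597222}\right) = \left(\frac{1}{2} + 529 - 16307 + \frac{709}{2} \left(- \frac{1}{23}\right)\right) \left(- \frac{1}{597222}\right) = \left(\frac{1}{2} + 529 - 16307 - \frac{709}{46}\right) \left(- \frac{1}{597222}\right) = \left(- \frac{363237}{23}\right) \left(- \frac{1}{597222}\right) = \frac{121079}{4578702}$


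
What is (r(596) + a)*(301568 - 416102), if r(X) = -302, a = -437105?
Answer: 50097973338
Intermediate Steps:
(r(596) + a)*(301568 - 416102) = (-302 - 437105)*(301568 - 416102) = -437407*(-114534) = 50097973338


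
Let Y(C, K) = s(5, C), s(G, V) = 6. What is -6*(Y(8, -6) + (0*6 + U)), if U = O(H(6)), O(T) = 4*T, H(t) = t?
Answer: -180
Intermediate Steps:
Y(C, K) = 6
U = 24 (U = 4*6 = 24)
-6*(Y(8, -6) + (0*6 + U)) = -6*(6 + (0*6 + 24)) = -6*(6 + (0 + 24)) = -6*(6 + 24) = -6*30 = -180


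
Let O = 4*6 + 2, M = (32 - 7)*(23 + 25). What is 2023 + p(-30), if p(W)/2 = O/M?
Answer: 606913/300 ≈ 2023.0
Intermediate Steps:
M = 1200 (M = 25*48 = 1200)
O = 26 (O = 24 + 2 = 26)
p(W) = 13/300 (p(W) = 2*(26/1200) = 2*(26*(1/1200)) = 2*(13/600) = 13/300)
2023 + p(-30) = 2023 + 13/300 = 606913/300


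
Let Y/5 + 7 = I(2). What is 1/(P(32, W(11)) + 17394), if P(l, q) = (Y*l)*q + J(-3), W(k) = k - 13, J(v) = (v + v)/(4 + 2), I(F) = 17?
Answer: 1/14193 ≈ 7.0457e-5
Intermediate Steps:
Y = 50 (Y = -35 + 5*17 = -35 + 85 = 50)
J(v) = v/3 (J(v) = (2*v)/6 = (2*v)*(⅙) = v/3)
W(k) = -13 + k
P(l, q) = -1 + 50*l*q (P(l, q) = (50*l)*q + (⅓)*(-3) = 50*l*q - 1 = -1 + 50*l*q)
1/(P(32, W(11)) + 17394) = 1/((-1 + 50*32*(-13 + 11)) + 17394) = 1/((-1 + 50*32*(-2)) + 17394) = 1/((-1 - 3200) + 17394) = 1/(-3201 + 17394) = 1/14193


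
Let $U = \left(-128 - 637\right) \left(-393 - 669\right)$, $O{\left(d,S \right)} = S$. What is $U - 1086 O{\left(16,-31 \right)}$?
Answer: $846096$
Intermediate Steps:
$U = 812430$ ($U = - 765 \left(-393 - 669\right) = \left(-765\right) \left(-1062\right) = 812430$)
$U - 1086 O{\left(16,-31 \right)} = 812430 - -33666 = 812430 + 33666 = 846096$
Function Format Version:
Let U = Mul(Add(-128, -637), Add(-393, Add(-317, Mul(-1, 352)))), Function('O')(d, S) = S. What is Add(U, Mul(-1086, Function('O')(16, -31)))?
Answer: 846096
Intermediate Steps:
U = 812430 (U = Mul(-765, Add(-393, Add(-317, -352))) = Mul(-765, Add(-393, -669)) = Mul(-765, -1062) = 812430)
Add(U, Mul(-1086, Function('O')(16, -31))) = Add(812430, Mul(-1086, -31)) = Add(812430, 33666) = 846096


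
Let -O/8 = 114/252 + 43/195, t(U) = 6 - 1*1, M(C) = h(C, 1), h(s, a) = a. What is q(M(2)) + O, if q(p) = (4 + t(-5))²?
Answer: 103217/1365 ≈ 75.617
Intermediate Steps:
M(C) = 1
t(U) = 5 (t(U) = 6 - 1 = 5)
O = -7348/1365 (O = -8*(114/252 + 43/195) = -8*(114*(1/252) + 43*(1/195)) = -8*(19/42 + 43/195) = -8*1837/2730 = -7348/1365 ≈ -5.3831)
q(p) = 81 (q(p) = (4 + 5)² = 9² = 81)
q(M(2)) + O = 81 - 7348/1365 = 103217/1365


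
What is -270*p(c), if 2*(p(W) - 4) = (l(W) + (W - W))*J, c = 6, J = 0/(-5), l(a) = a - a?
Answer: -1080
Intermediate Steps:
l(a) = 0
J = 0 (J = 0*(-⅕) = 0)
p(W) = 4 (p(W) = 4 + ((0 + (W - W))*0)/2 = 4 + ((0 + 0)*0)/2 = 4 + (0*0)/2 = 4 + (½)*0 = 4 + 0 = 4)
-270*p(c) = -270*4 = -1080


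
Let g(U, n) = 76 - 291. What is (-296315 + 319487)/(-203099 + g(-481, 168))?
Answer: -11586/101657 ≈ -0.11397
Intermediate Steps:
g(U, n) = -215
(-296315 + 319487)/(-203099 + g(-481, 168)) = (-296315 + 319487)/(-203099 - 215) = 23172/(-203314) = 23172*(-1/203314) = -11586/101657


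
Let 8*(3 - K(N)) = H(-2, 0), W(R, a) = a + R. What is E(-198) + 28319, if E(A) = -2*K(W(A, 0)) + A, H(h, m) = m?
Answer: 28115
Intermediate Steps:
W(R, a) = R + a
K(N) = 3 (K(N) = 3 - ⅛*0 = 3 + 0 = 3)
E(A) = -6 + A (E(A) = -2*3 + A = -6 + A)
E(-198) + 28319 = (-6 - 198) + 28319 = -204 + 28319 = 28115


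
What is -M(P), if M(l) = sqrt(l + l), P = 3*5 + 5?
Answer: -2*sqrt(10) ≈ -6.3246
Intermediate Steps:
P = 20 (P = 15 + 5 = 20)
M(l) = sqrt(2)*sqrt(l) (M(l) = sqrt(2*l) = sqrt(2)*sqrt(l))
-M(P) = -sqrt(2)*sqrt(20) = -sqrt(2)*2*sqrt(5) = -2*sqrt(10)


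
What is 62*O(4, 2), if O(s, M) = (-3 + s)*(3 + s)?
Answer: 434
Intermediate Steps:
62*O(4, 2) = 62*(-9 + 4²) = 62*(-9 + 16) = 62*7 = 434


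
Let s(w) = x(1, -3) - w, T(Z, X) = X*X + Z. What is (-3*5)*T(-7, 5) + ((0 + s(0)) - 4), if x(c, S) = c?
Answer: -273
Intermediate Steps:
T(Z, X) = Z + X² (T(Z, X) = X² + Z = Z + X²)
s(w) = 1 - w
(-3*5)*T(-7, 5) + ((0 + s(0)) - 4) = (-3*5)*(-7 + 5²) + ((0 + (1 - 1*0)) - 4) = -15*(-7 + 25) + ((0 + (1 + 0)) - 4) = -15*18 + ((0 + 1) - 4) = -270 + (1 - 4) = -270 - 3 = -273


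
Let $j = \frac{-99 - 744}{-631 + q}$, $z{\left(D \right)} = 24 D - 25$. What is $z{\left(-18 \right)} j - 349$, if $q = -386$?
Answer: $- \frac{246728}{339} \approx -727.81$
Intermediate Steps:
$z{\left(D \right)} = -25 + 24 D$
$j = \frac{281}{339}$ ($j = \frac{-99 - 744}{-631 - 386} = - \frac{843}{-1017} = \left(-843\right) \left(- \frac{1}{1017}\right) = \frac{281}{339} \approx 0.82891$)
$z{\left(-18 \right)} j - 349 = \left(-25 + 24 \left(-18\right)\right) \frac{281}{339} - 349 = \left(-25 - 432\right) \frac{281}{339} - 349 = \left(-457\right) \frac{281}{339} - 349 = - \frac{128417}{339} - 349 = - \frac{246728}{339}$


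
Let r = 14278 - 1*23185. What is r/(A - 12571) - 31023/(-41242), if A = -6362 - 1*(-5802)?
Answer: 258235169/180516234 ≈ 1.4305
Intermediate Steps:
A = -560 (A = -6362 + 5802 = -560)
r = -8907 (r = 14278 - 23185 = -8907)
r/(A - 12571) - 31023/(-41242) = -8907/(-560 - 12571) - 31023/(-41242) = -8907/(-13131) - 31023*(-1/41242) = -8907*(-1/13131) + 31023/41242 = 2969/4377 + 31023/41242 = 258235169/180516234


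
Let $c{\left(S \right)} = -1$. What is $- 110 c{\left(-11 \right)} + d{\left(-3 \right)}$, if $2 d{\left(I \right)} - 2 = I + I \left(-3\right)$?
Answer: $114$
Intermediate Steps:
$d{\left(I \right)} = 1 - I$ ($d{\left(I \right)} = 1 + \frac{I + I \left(-3\right)}{2} = 1 + \frac{I - 3 I}{2} = 1 + \frac{\left(-2\right) I}{2} = 1 - I$)
$- 110 c{\left(-11 \right)} + d{\left(-3 \right)} = \left(-110\right) \left(-1\right) + \left(1 - -3\right) = 110 + \left(1 + 3\right) = 110 + 4 = 114$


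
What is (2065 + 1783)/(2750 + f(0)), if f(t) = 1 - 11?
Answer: 962/685 ≈ 1.4044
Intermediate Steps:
f(t) = -10
(2065 + 1783)/(2750 + f(0)) = (2065 + 1783)/(2750 - 10) = 3848/2740 = 3848*(1/2740) = 962/685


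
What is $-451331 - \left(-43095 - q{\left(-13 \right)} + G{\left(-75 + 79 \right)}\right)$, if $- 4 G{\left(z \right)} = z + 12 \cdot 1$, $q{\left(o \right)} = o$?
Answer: $-408245$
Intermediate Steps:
$G{\left(z \right)} = -3 - \frac{z}{4}$ ($G{\left(z \right)} = - \frac{z + 12 \cdot 1}{4} = - \frac{z + 12}{4} = - \frac{12 + z}{4} = -3 - \frac{z}{4}$)
$-451331 - \left(-43095 - q{\left(-13 \right)} + G{\left(-75 + 79 \right)}\right) = -451331 + \left(\left(-13 + 195 \cdot 221\right) - \left(-3 - \frac{-75 + 79}{4}\right)\right) = -451331 + \left(\left(-13 + 43095\right) - \left(-3 - 1\right)\right) = -451331 + \left(43082 - \left(-3 - 1\right)\right) = -451331 + \left(43082 - -4\right) = -451331 + \left(43082 + 4\right) = -451331 + 43086 = -408245$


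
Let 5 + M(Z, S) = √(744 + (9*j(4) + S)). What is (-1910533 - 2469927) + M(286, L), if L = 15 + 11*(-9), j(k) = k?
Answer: -4380465 + 2*√174 ≈ -4.3804e+6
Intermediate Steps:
L = -84 (L = 15 - 99 = -84)
M(Z, S) = -5 + √(780 + S) (M(Z, S) = -5 + √(744 + (9*4 + S)) = -5 + √(744 + (36 + S)) = -5 + √(780 + S))
(-1910533 - 2469927) + M(286, L) = (-1910533 - 2469927) + (-5 + √(780 - 84)) = -4380460 + (-5 + √696) = -4380460 + (-5 + 2*√174) = -4380465 + 2*√174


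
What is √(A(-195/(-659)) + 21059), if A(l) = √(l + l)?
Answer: √(9145523579 + 659*√257010)/659 ≈ 145.12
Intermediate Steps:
A(l) = √2*√l (A(l) = √(2*l) = √2*√l)
√(A(-195/(-659)) + 21059) = √(√2*√(-195/(-659)) + 21059) = √(√2*√(-195*(-1/659)) + 21059) = √(√2*√(195/659) + 21059) = √(√2*(√128505/659) + 21059) = √(√257010/659 + 21059) = √(21059 + √257010/659)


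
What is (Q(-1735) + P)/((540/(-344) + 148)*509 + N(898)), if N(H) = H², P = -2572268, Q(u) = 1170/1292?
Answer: -71452435349/24470667663 ≈ -2.9199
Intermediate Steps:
Q(u) = 585/646 (Q(u) = 1170*(1/1292) = 585/646)
(Q(-1735) + P)/((540/(-344) + 148)*509 + N(898)) = (585/646 - 2572268)/((540/(-344) + 148)*509 + 898²) = -1661684543/(646*((540*(-1/344) + 148)*509 + 806404)) = -1661684543/(646*((-135/86 + 148)*509 + 806404)) = -1661684543/(646*((12593/86)*509 + 806404)) = -1661684543/(646*(6409837/86 + 806404)) = -1661684543/(646*75760581/86) = -1661684543/646*86/75760581 = -71452435349/24470667663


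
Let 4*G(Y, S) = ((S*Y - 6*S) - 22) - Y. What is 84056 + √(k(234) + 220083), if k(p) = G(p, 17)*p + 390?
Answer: 84056 + 3*√48027 ≈ 84714.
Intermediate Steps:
G(Y, S) = -11/2 - 3*S/2 - Y/4 + S*Y/4 (G(Y, S) = (((S*Y - 6*S) - 22) - Y)/4 = (((-6*S + S*Y) - 22) - Y)/4 = ((-22 - 6*S + S*Y) - Y)/4 = (-22 - Y - 6*S + S*Y)/4 = -11/2 - 3*S/2 - Y/4 + S*Y/4)
k(p) = 390 + p*(-31 + 4*p) (k(p) = (-11/2 - 3/2*17 - p/4 + (¼)*17*p)*p + 390 = (-11/2 - 51/2 - p/4 + 17*p/4)*p + 390 = (-31 + 4*p)*p + 390 = p*(-31 + 4*p) + 390 = 390 + p*(-31 + 4*p))
84056 + √(k(234) + 220083) = 84056 + √((390 + 234*(-31 + 4*234)) + 220083) = 84056 + √((390 + 234*(-31 + 936)) + 220083) = 84056 + √((390 + 234*905) + 220083) = 84056 + √((390 + 211770) + 220083) = 84056 + √(212160 + 220083) = 84056 + √432243 = 84056 + 3*√48027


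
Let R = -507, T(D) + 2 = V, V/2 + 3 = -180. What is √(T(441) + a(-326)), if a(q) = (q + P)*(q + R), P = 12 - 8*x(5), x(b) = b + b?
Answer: 3*√36426 ≈ 572.57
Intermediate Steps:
V = -366 (V = -6 + 2*(-180) = -6 - 360 = -366)
T(D) = -368 (T(D) = -2 - 366 = -368)
x(b) = 2*b
P = -68 (P = 12 - 16*5 = 12 - 8*10 = 12 - 80 = -68)
a(q) = (-507 + q)*(-68 + q) (a(q) = (q - 68)*(q - 507) = (-68 + q)*(-507 + q) = (-507 + q)*(-68 + q))
√(T(441) + a(-326)) = √(-368 + (34476 + (-326)² - 575*(-326))) = √(-368 + (34476 + 106276 + 187450)) = √(-368 + 328202) = √327834 = 3*√36426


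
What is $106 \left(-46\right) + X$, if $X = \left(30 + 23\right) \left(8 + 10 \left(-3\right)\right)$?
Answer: $-6042$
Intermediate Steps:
$X = -1166$ ($X = 53 \left(8 - 30\right) = 53 \left(-22\right) = -1166$)
$106 \left(-46\right) + X = 106 \left(-46\right) - 1166 = -4876 - 1166 = -6042$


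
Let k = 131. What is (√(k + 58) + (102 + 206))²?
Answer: 95053 + 1848*√21 ≈ 1.0352e+5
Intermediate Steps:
(√(k + 58) + (102 + 206))² = (√(131 + 58) + (102 + 206))² = (√189 + 308)² = (3*√21 + 308)² = (308 + 3*√21)²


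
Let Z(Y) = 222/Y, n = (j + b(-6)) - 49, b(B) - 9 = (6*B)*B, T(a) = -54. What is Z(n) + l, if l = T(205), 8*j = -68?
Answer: -17646/335 ≈ -52.675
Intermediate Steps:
j = -17/2 (j = (⅛)*(-68) = -17/2 ≈ -8.5000)
b(B) = 9 + 6*B² (b(B) = 9 + (6*B)*B = 9 + 6*B²)
l = -54
n = 335/2 (n = (-17/2 + (9 + 6*(-6)²)) - 49 = (-17/2 + (9 + 6*36)) - 49 = (-17/2 + (9 + 216)) - 49 = (-17/2 + 225) - 49 = 433/2 - 49 = 335/2 ≈ 167.50)
Z(n) + l = 222/(335/2) - 54 = 222*(2/335) - 54 = 444/335 - 54 = -17646/335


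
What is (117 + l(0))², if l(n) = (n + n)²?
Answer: 13689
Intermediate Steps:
l(n) = 4*n² (l(n) = (2*n)² = 4*n²)
(117 + l(0))² = (117 + 4*0²)² = (117 + 4*0)² = (117 + 0)² = 117² = 13689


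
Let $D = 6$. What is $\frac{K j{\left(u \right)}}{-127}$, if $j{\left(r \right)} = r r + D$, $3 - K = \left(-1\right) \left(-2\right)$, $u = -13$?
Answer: $- \frac{175}{127} \approx -1.378$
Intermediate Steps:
$K = 1$ ($K = 3 - \left(-1\right) \left(-2\right) = 3 - 2 = 1$)
$j{\left(r \right)} = 6 + r^{2}$ ($j{\left(r \right)} = r r + 6 = r^{2} + 6 = 6 + r^{2}$)
$\frac{K j{\left(u \right)}}{-127} = \frac{1 \left(6 + \left(-13\right)^{2}\right)}{-127} = 1 \left(6 + 169\right) \left(- \frac{1}{127}\right) = 1 \cdot 175 \left(- \frac{1}{127}\right) = 175 \left(- \frac{1}{127}\right) = - \frac{175}{127}$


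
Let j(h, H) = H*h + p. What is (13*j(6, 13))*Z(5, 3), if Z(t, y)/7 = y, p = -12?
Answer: 18018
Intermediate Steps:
Z(t, y) = 7*y
j(h, H) = -12 + H*h (j(h, H) = H*h - 12 = -12 + H*h)
(13*j(6, 13))*Z(5, 3) = (13*(-12 + 13*6))*(7*3) = (13*(-12 + 78))*21 = (13*66)*21 = 858*21 = 18018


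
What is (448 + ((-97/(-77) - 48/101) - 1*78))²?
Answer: 8315097055281/60481729 ≈ 1.3748e+5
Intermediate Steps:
(448 + ((-97/(-77) - 48/101) - 1*78))² = (448 + ((-97*(-1/77) - 48*1/101) - 78))² = (448 + ((97/77 - 48/101) - 78))² = (448 + (6101/7777 - 78))² = (448 - 600505/7777)² = (2883591/7777)² = 8315097055281/60481729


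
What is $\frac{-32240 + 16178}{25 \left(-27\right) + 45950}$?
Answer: $- \frac{16062}{45275} \approx -0.35477$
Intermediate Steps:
$\frac{-32240 + 16178}{25 \left(-27\right) + 45950} = - \frac{16062}{-675 + 45950} = - \frac{16062}{45275}$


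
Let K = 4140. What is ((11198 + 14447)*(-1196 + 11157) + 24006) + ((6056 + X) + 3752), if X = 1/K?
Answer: 1057702348261/4140 ≈ 2.5548e+8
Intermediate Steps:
X = 1/4140 ≈ 0.00024155
((11198 + 14447)*(-1196 + 11157) + 24006) + ((6056 + X) + 3752) = ((11198 + 14447)*(-1196 + 11157) + 24006) + ((6056 + 1/4140) + 3752) = (25645*9961 + 24006) + (25071841/4140 + 3752) = (255449845 + 24006) + 40605121/4140 = 255473851 + 40605121/4140 = 1057702348261/4140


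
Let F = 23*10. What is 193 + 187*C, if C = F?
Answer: 43203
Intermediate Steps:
F = 230
C = 230
193 + 187*C = 193 + 187*230 = 193 + 43010 = 43203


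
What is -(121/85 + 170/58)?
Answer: -10734/2465 ≈ -4.3546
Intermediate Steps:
-(121/85 + 170/58) = -(121*(1/85) + 170*(1/58)) = -(121/85 + 85/29) = -1*10734/2465 = -10734/2465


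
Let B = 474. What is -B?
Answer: -474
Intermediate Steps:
-B = -1*474 = -474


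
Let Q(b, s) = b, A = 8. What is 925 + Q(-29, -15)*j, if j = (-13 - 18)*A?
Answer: 8117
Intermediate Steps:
j = -248 (j = (-13 - 18)*8 = -31*8 = -248)
925 + Q(-29, -15)*j = 925 - 29*(-248) = 925 + 7192 = 8117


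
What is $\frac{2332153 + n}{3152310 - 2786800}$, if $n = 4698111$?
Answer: $\frac{3515132}{182755} \approx 19.234$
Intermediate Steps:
$\frac{2332153 + n}{3152310 - 2786800} = \frac{2332153 + 4698111}{3152310 - 2786800} = \frac{7030264}{365510} = 7030264 \cdot \frac{1}{365510} = \frac{3515132}{182755}$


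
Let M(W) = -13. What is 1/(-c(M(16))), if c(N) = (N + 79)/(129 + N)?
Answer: -58/33 ≈ -1.7576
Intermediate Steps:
c(N) = (79 + N)/(129 + N)
1/(-c(M(16))) = 1/(-(79 - 13)/(129 - 13)) = 1/(-66/116) = 1/(-1*33/58) = 1/(-33/58) = -58/33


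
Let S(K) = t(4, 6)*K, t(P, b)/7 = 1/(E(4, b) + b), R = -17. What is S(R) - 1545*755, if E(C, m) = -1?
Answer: -5832494/5 ≈ -1.1665e+6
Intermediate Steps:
t(P, b) = 7/(-1 + b)
S(K) = 7*K/5 (S(K) = (7/(-1 + 6))*K = (7/5)*K = (7*(1/5))*K = 7*K/5)
S(R) - 1545*755 = (7/5)*(-17) - 1545*755 = -119/5 - 1166475 = -5832494/5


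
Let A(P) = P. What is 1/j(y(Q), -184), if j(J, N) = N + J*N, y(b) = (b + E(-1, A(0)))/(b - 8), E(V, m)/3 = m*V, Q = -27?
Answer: -35/11408 ≈ -0.0030680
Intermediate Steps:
E(V, m) = 3*V*m (E(V, m) = 3*(m*V) = 3*(V*m) = 3*V*m)
y(b) = b/(-8 + b) (y(b) = (b + 3*(-1)*0)/(b - 8) = (b + 0)/(-8 + b) = b/(-8 + b))
1/j(y(Q), -184) = 1/(-184*(1 - 27/(-8 - 27))) = 1/(-184*(1 - 27/(-35))) = 1/(-184*(1 - 27*(-1/35))) = 1/(-184*(1 + 27/35)) = 1/(-184*62/35) = 1/(-11408/35) = -35/11408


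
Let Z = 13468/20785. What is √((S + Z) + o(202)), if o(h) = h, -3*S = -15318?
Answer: 2*√573355513670/20785 ≈ 72.860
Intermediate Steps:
S = 5106 (S = -⅓*(-15318) = 5106)
Z = 13468/20785 (Z = 13468*(1/20785) = 13468/20785 ≈ 0.64797)
√((S + Z) + o(202)) = √((5106 + 13468/20785) + 202) = √(106141678/20785 + 202) = √(110340248/20785) = 2*√573355513670/20785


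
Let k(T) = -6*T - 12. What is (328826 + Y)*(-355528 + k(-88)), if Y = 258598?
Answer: -208542569088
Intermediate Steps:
k(T) = -12 - 6*T
(328826 + Y)*(-355528 + k(-88)) = (328826 + 258598)*(-355528 + (-12 - 6*(-88))) = 587424*(-355528 + (-12 + 528)) = 587424*(-355528 + 516) = 587424*(-355012) = -208542569088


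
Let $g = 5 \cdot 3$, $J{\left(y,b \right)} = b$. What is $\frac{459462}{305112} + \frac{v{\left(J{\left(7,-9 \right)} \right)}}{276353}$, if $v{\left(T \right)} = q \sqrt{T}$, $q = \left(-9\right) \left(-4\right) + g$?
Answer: $\frac{76577}{50852} + \frac{153 i}{276353} \approx 1.5059 + 0.00055364 i$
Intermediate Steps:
$g = 15$
$q = 51$ ($q = \left(-9\right) \left(-4\right) + 15 = 36 + 15 = 51$)
$v{\left(T \right)} = 51 \sqrt{T}$
$\frac{459462}{305112} + \frac{v{\left(J{\left(7,-9 \right)} \right)}}{276353} = \frac{459462}{305112} + \frac{51 \sqrt{-9}}{276353} = 459462 \cdot \frac{1}{305112} + 51 \cdot 3 i \frac{1}{276353} = \frac{76577}{50852} + 153 i \frac{1}{276353} = \frac{76577}{50852} + \frac{153 i}{276353}$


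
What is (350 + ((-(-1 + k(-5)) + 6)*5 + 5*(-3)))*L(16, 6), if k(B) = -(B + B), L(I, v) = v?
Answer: 1920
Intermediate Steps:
k(B) = -2*B
(350 + ((-(-1 + k(-5)) + 6)*5 + 5*(-3)))*L(16, 6) = (350 + ((-(-1 - 2*(-5)) + 6)*5 + 5*(-3)))*6 = (350 + ((-(-1 + 10) + 6)*5 - 15))*6 = (350 + ((-1*9 + 6)*5 - 15))*6 = (350 + ((-9 + 6)*5 - 15))*6 = (350 + (-3*5 - 15))*6 = (350 + (-15 - 15))*6 = (350 - 30)*6 = 320*6 = 1920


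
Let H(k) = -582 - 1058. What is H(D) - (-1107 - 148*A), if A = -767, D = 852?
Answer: -114049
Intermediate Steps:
H(k) = -1640
H(D) - (-1107 - 148*A) = -1640 - (-1107 - 148*(-767)) = -1640 - (-1107 + 113516) = -1640 - 1*112409 = -1640 - 112409 = -114049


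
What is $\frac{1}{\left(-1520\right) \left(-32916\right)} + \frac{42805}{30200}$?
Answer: $\frac{10708167439}{7554880320} \approx 1.4174$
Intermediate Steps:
$\frac{1}{\left(-1520\right) \left(-32916\right)} + \frac{42805}{30200} = \left(- \frac{1}{1520}\right) \left(- \frac{1}{32916}\right) + 42805 \cdot \frac{1}{30200} = \frac{1}{50032320} + \frac{8561}{6040} = \frac{10708167439}{7554880320}$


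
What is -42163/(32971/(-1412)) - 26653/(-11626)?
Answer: 693022873719/383320846 ≈ 1807.9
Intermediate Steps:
-42163/(32971/(-1412)) - 26653/(-11626) = -42163/(32971*(-1/1412)) - 26653*(-1/11626) = -42163/(-32971/1412) + 26653/11626 = -42163*(-1412/32971) + 26653/11626 = 59534156/32971 + 26653/11626 = 693022873719/383320846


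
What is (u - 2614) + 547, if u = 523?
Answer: -1544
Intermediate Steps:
(u - 2614) + 547 = (523 - 2614) + 547 = -2091 + 547 = -1544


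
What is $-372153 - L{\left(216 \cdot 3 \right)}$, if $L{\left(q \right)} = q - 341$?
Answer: $-372460$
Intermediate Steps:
$L{\left(q \right)} = -341 + q$ ($L{\left(q \right)} = q - 341 = -341 + q$)
$-372153 - L{\left(216 \cdot 3 \right)} = -372153 - \left(-341 + 216 \cdot 3\right) = -372153 - \left(-341 + 648\right) = -372153 - 307 = -372460$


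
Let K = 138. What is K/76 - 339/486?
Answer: 1721/1539 ≈ 1.1183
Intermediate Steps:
K/76 - 339/486 = 138/76 - 339/486 = 138*(1/76) - 339*1/486 = 69/38 - 113/162 = 1721/1539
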